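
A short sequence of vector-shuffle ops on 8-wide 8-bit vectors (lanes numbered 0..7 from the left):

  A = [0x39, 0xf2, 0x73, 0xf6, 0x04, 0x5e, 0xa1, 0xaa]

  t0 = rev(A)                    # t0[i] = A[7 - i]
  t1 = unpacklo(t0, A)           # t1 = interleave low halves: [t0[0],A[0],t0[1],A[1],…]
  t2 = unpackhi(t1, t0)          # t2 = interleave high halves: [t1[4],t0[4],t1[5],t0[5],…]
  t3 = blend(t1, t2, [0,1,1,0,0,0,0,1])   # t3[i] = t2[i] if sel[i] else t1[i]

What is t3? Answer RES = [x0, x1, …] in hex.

RES = [0xaa, 0xf6, 0x73, 0xf2, 0x5e, 0x73, 0x04, 0x39]

→ t0 |aa|a1|5e|04|f6|73|f2|39|
→ t1 |aa|39|a1|f2|5e|73|04|f6|
→ t2 |5e|f6|73|73|04|f2|f6|39|
→ t3 |aa|f6|73|f2|5e|73|04|39|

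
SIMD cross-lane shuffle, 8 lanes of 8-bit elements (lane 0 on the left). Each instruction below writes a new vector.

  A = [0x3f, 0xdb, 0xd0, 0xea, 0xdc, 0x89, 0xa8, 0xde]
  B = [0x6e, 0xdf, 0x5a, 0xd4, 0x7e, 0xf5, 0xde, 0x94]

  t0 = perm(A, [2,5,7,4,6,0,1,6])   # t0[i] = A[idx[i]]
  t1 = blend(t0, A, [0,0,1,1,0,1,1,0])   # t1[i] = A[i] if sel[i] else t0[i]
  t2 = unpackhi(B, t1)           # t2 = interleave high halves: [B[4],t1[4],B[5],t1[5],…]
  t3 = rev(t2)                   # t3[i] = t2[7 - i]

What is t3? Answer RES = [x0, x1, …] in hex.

RES = [ 0xa8  0x94  0xa8  0xde  0x89  0xf5  0xa8  0x7e ]

  t0: d0 89 de dc a8 3f db a8
  t1: d0 89 d0 ea a8 89 a8 a8
  t2: 7e a8 f5 89 de a8 94 a8
  t3: a8 94 a8 de 89 f5 a8 7e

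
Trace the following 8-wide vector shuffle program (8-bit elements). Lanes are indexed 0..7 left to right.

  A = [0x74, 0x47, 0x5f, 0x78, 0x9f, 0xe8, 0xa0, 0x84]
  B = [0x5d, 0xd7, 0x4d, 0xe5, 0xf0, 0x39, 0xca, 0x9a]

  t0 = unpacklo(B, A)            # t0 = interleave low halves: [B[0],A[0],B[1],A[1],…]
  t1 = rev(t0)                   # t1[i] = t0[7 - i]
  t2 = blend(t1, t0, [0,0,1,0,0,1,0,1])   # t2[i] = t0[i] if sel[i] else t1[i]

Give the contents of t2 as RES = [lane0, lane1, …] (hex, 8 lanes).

t0 = [0x5d, 0x74, 0xd7, 0x47, 0x4d, 0x5f, 0xe5, 0x78]
t1 = [0x78, 0xe5, 0x5f, 0x4d, 0x47, 0xd7, 0x74, 0x5d]
t2 = [0x78, 0xe5, 0xd7, 0x4d, 0x47, 0x5f, 0x74, 0x78]

RES = [ 0x78  0xe5  0xd7  0x4d  0x47  0x5f  0x74  0x78 ]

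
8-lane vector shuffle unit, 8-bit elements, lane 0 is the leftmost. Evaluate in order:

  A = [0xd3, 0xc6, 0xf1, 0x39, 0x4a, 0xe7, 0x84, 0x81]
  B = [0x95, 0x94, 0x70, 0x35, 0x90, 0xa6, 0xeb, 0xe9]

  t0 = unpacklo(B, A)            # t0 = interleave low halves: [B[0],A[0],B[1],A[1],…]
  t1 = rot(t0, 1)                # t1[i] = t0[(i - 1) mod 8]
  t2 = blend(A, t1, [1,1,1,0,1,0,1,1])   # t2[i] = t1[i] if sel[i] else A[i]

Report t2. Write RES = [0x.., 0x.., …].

  t0: 95 d3 94 c6 70 f1 35 39
  t1: 39 95 d3 94 c6 70 f1 35
  t2: 39 95 d3 39 c6 e7 f1 35

RES = [ 0x39  0x95  0xd3  0x39  0xc6  0xe7  0xf1  0x35 ]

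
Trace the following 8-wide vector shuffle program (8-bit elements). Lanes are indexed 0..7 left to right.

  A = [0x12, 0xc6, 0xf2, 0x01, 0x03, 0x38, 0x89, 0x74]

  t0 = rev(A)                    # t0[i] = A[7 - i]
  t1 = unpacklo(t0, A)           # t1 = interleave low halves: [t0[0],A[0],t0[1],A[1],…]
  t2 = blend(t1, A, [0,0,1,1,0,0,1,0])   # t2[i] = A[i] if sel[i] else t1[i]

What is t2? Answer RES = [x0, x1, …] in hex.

RES = [ 0x74  0x12  0xf2  0x01  0x38  0xf2  0x89  0x01 ]

  t0: 74 89 38 03 01 f2 c6 12
  t1: 74 12 89 c6 38 f2 03 01
  t2: 74 12 f2 01 38 f2 89 01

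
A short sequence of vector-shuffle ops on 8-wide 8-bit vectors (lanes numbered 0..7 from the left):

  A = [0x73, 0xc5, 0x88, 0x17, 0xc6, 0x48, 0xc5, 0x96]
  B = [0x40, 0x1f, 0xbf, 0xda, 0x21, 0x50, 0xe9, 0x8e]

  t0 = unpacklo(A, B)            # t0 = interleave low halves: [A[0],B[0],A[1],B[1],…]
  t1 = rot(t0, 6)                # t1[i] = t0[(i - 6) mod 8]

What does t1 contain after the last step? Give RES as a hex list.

RES = [ 0xc5  0x1f  0x88  0xbf  0x17  0xda  0x73  0x40 ]

→ t0 |73|40|c5|1f|88|bf|17|da|
→ t1 |c5|1f|88|bf|17|da|73|40|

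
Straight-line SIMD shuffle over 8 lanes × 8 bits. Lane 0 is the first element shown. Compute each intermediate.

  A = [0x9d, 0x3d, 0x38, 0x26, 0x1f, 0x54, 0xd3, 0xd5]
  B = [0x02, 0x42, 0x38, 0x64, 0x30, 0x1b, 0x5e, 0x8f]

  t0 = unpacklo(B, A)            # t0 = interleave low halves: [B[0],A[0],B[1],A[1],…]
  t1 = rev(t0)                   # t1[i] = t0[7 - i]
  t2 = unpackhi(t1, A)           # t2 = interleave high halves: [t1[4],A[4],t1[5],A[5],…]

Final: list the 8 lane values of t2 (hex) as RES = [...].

→ t0 |02|9d|42|3d|38|38|64|26|
→ t1 |26|64|38|38|3d|42|9d|02|
→ t2 |3d|1f|42|54|9d|d3|02|d5|

RES = [0x3d, 0x1f, 0x42, 0x54, 0x9d, 0xd3, 0x02, 0xd5]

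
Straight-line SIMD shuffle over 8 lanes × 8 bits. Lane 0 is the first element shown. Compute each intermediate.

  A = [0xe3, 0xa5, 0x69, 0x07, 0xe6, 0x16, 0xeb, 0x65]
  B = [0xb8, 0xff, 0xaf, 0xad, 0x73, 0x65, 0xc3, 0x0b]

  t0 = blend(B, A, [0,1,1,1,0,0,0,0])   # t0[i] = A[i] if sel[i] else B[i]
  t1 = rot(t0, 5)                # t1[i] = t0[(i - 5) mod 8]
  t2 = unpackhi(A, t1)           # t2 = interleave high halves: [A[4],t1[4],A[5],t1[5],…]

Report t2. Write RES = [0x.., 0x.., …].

t0 = [0xb8, 0xa5, 0x69, 0x07, 0x73, 0x65, 0xc3, 0x0b]
t1 = [0x07, 0x73, 0x65, 0xc3, 0x0b, 0xb8, 0xa5, 0x69]
t2 = [0xe6, 0x0b, 0x16, 0xb8, 0xeb, 0xa5, 0x65, 0x69]

RES = [0xe6, 0x0b, 0x16, 0xb8, 0xeb, 0xa5, 0x65, 0x69]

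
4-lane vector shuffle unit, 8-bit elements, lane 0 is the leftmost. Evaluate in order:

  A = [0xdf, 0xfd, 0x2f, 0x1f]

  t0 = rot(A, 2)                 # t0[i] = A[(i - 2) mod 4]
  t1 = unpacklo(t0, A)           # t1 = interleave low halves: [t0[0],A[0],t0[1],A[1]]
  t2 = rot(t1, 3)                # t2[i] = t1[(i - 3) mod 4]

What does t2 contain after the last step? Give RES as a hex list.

RES = [0xdf, 0x1f, 0xfd, 0x2f]

  t0: 2f 1f df fd
  t1: 2f df 1f fd
  t2: df 1f fd 2f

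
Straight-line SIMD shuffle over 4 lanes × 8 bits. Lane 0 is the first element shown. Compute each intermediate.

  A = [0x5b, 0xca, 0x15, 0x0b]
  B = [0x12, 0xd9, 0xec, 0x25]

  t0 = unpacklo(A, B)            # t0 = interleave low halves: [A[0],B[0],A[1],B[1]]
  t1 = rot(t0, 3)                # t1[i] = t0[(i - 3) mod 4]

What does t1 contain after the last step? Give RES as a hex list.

  t0: 5b 12 ca d9
  t1: 12 ca d9 5b

RES = [0x12, 0xca, 0xd9, 0x5b]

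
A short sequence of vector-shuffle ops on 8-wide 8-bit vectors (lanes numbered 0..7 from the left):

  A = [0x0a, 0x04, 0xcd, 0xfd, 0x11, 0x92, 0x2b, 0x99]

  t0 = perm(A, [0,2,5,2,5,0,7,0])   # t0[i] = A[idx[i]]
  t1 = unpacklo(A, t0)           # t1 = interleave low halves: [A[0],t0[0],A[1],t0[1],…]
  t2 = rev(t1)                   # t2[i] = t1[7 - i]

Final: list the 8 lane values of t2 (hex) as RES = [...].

→ t0 |0a|cd|92|cd|92|0a|99|0a|
→ t1 |0a|0a|04|cd|cd|92|fd|cd|
→ t2 |cd|fd|92|cd|cd|04|0a|0a|

RES = [ 0xcd  0xfd  0x92  0xcd  0xcd  0x04  0x0a  0x0a ]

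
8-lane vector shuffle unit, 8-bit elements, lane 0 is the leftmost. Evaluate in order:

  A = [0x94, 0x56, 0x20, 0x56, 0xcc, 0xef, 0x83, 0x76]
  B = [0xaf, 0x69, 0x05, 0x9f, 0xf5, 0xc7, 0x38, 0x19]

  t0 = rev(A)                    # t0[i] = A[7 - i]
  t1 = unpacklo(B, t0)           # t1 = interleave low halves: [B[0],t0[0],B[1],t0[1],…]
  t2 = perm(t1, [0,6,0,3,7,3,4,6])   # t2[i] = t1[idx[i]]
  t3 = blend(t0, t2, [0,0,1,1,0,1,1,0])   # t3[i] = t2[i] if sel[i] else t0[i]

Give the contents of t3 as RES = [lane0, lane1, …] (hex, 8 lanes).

RES = [0x76, 0x83, 0xaf, 0x83, 0x56, 0x83, 0x05, 0x94]

→ t0 |76|83|ef|cc|56|20|56|94|
→ t1 |af|76|69|83|05|ef|9f|cc|
→ t2 |af|9f|af|83|cc|83|05|9f|
→ t3 |76|83|af|83|56|83|05|94|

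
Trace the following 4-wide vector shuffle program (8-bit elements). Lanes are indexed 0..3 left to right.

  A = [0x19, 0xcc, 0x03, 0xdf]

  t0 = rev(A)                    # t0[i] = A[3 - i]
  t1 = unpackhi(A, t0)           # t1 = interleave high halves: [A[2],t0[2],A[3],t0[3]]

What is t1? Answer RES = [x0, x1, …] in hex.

RES = [0x03, 0xcc, 0xdf, 0x19]

t0 = [0xdf, 0x03, 0xcc, 0x19]
t1 = [0x03, 0xcc, 0xdf, 0x19]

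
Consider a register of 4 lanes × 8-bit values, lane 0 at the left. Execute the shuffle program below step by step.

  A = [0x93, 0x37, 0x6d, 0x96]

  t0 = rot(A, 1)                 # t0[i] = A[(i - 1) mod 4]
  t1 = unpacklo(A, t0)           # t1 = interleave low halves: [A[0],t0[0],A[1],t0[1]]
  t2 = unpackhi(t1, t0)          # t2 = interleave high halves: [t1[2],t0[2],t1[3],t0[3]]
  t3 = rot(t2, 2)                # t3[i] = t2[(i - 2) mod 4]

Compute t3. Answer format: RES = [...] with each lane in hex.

RES = [0x93, 0x6d, 0x37, 0x37]

t0 = [0x96, 0x93, 0x37, 0x6d]
t1 = [0x93, 0x96, 0x37, 0x93]
t2 = [0x37, 0x37, 0x93, 0x6d]
t3 = [0x93, 0x6d, 0x37, 0x37]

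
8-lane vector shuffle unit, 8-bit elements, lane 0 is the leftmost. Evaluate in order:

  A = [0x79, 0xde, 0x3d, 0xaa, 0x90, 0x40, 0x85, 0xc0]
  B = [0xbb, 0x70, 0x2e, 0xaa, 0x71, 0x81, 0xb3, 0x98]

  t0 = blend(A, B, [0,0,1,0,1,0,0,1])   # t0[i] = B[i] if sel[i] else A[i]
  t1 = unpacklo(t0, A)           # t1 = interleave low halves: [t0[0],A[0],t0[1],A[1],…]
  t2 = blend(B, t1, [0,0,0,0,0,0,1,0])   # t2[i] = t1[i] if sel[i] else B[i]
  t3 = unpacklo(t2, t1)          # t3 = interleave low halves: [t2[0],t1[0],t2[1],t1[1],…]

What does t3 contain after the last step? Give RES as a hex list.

RES = [ 0xbb  0x79  0x70  0x79  0x2e  0xde  0xaa  0xde ]

  t0: 79 de 2e aa 71 40 85 98
  t1: 79 79 de de 2e 3d aa aa
  t2: bb 70 2e aa 71 81 aa 98
  t3: bb 79 70 79 2e de aa de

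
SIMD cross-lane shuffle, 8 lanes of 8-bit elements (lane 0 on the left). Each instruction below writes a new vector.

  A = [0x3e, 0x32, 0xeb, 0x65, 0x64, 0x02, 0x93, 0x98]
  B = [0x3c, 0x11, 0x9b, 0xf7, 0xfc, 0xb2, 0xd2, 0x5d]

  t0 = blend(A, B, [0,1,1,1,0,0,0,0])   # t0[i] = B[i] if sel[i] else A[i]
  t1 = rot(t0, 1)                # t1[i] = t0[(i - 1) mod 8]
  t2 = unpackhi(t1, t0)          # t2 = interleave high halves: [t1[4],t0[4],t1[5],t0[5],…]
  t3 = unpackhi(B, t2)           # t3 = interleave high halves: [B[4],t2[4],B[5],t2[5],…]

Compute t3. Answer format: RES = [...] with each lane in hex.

  t0: 3e 11 9b f7 64 02 93 98
  t1: 98 3e 11 9b f7 64 02 93
  t2: f7 64 64 02 02 93 93 98
  t3: fc 02 b2 93 d2 93 5d 98

RES = [0xfc, 0x02, 0xb2, 0x93, 0xd2, 0x93, 0x5d, 0x98]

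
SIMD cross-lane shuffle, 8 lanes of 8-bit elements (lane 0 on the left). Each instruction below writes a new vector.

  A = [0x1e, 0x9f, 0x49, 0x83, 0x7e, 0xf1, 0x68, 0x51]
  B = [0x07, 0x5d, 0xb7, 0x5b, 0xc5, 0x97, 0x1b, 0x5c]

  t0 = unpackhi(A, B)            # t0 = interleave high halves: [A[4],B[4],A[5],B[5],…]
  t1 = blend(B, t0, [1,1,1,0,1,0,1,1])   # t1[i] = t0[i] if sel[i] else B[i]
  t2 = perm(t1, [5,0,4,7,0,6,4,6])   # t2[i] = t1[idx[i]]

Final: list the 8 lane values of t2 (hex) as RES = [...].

  t0: 7e c5 f1 97 68 1b 51 5c
  t1: 7e c5 f1 5b 68 97 51 5c
  t2: 97 7e 68 5c 7e 51 68 51

RES = [0x97, 0x7e, 0x68, 0x5c, 0x7e, 0x51, 0x68, 0x51]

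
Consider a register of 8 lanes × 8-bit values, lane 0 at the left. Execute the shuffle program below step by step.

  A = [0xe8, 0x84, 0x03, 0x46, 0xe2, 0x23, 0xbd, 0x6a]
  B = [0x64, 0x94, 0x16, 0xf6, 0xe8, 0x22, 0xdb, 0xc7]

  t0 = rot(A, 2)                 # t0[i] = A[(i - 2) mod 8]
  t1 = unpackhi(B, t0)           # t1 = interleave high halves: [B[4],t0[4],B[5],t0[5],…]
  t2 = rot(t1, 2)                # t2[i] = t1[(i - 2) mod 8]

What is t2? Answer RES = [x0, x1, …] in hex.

  t0: bd 6a e8 84 03 46 e2 23
  t1: e8 03 22 46 db e2 c7 23
  t2: c7 23 e8 03 22 46 db e2

RES = [0xc7, 0x23, 0xe8, 0x03, 0x22, 0x46, 0xdb, 0xe2]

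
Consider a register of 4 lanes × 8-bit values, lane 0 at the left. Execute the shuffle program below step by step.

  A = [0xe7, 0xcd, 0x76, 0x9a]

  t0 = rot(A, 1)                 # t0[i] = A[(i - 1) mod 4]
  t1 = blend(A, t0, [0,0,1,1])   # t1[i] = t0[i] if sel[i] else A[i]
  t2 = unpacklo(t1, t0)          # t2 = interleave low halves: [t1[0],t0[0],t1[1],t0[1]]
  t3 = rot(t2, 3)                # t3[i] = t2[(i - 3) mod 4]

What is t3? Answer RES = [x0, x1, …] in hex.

RES = [0x9a, 0xcd, 0xe7, 0xe7]

t0 = [0x9a, 0xe7, 0xcd, 0x76]
t1 = [0xe7, 0xcd, 0xcd, 0x76]
t2 = [0xe7, 0x9a, 0xcd, 0xe7]
t3 = [0x9a, 0xcd, 0xe7, 0xe7]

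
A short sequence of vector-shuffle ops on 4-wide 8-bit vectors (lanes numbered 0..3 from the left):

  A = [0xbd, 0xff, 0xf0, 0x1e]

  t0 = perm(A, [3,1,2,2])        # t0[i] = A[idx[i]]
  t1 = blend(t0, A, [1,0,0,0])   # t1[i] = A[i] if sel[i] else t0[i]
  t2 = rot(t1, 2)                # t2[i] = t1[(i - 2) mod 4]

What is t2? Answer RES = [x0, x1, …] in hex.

  t0: 1e ff f0 f0
  t1: bd ff f0 f0
  t2: f0 f0 bd ff

RES = [ 0xf0  0xf0  0xbd  0xff ]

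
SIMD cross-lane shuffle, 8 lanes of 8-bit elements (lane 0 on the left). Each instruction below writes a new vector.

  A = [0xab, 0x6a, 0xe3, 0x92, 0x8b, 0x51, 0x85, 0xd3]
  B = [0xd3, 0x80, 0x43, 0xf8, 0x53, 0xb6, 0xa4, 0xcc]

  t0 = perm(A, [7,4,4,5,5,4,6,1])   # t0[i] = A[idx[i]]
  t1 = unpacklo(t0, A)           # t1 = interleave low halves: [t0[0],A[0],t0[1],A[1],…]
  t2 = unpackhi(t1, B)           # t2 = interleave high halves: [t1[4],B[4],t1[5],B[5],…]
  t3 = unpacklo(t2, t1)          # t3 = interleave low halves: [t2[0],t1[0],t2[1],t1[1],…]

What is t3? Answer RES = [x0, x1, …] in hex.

→ t0 |d3|8b|8b|51|51|8b|85|6a|
→ t1 |d3|ab|8b|6a|8b|e3|51|92|
→ t2 |8b|53|e3|b6|51|a4|92|cc|
→ t3 |8b|d3|53|ab|e3|8b|b6|6a|

RES = [0x8b, 0xd3, 0x53, 0xab, 0xe3, 0x8b, 0xb6, 0x6a]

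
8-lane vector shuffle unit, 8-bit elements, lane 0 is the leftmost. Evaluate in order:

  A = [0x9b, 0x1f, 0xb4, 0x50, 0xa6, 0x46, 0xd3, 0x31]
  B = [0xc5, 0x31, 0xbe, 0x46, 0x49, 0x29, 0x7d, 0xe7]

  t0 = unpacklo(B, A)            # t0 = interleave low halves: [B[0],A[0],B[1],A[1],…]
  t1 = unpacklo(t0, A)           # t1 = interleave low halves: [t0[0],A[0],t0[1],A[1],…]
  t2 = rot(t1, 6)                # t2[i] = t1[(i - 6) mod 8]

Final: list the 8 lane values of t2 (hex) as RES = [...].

RES = [0x9b, 0x1f, 0x31, 0xb4, 0x1f, 0x50, 0xc5, 0x9b]

  t0: c5 9b 31 1f be b4 46 50
  t1: c5 9b 9b 1f 31 b4 1f 50
  t2: 9b 1f 31 b4 1f 50 c5 9b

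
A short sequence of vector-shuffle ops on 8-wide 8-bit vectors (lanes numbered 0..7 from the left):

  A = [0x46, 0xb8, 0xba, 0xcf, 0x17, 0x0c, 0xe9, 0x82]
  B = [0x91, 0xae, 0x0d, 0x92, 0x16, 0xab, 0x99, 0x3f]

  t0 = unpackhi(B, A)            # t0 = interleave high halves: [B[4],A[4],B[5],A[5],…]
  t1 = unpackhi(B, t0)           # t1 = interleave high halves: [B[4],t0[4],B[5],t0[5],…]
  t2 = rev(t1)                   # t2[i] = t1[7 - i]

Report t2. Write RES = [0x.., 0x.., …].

RES = [0x82, 0x3f, 0x3f, 0x99, 0xe9, 0xab, 0x99, 0x16]

t0 = [0x16, 0x17, 0xab, 0x0c, 0x99, 0xe9, 0x3f, 0x82]
t1 = [0x16, 0x99, 0xab, 0xe9, 0x99, 0x3f, 0x3f, 0x82]
t2 = [0x82, 0x3f, 0x3f, 0x99, 0xe9, 0xab, 0x99, 0x16]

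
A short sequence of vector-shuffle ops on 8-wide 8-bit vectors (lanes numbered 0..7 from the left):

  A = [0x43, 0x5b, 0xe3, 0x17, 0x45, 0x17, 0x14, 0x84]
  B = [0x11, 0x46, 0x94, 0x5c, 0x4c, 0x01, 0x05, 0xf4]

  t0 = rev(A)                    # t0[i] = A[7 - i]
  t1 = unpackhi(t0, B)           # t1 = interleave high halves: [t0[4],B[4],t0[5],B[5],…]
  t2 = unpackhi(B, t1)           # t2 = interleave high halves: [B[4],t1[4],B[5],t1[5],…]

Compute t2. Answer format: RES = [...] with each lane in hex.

→ t0 |84|14|17|45|17|e3|5b|43|
→ t1 |17|4c|e3|01|5b|05|43|f4|
→ t2 |4c|5b|01|05|05|43|f4|f4|

RES = [0x4c, 0x5b, 0x01, 0x05, 0x05, 0x43, 0xf4, 0xf4]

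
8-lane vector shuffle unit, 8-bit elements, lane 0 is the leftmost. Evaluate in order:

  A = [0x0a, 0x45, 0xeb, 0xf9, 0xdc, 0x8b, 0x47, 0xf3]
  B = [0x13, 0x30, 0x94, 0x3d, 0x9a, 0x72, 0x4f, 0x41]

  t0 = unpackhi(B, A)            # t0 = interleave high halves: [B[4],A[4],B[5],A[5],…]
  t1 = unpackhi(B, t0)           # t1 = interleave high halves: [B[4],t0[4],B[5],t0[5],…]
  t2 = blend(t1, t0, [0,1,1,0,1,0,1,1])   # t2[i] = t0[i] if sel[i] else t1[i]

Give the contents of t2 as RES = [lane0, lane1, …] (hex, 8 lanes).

  t0: 9a dc 72 8b 4f 47 41 f3
  t1: 9a 4f 72 47 4f 41 41 f3
  t2: 9a dc 72 47 4f 41 41 f3

RES = [0x9a, 0xdc, 0x72, 0x47, 0x4f, 0x41, 0x41, 0xf3]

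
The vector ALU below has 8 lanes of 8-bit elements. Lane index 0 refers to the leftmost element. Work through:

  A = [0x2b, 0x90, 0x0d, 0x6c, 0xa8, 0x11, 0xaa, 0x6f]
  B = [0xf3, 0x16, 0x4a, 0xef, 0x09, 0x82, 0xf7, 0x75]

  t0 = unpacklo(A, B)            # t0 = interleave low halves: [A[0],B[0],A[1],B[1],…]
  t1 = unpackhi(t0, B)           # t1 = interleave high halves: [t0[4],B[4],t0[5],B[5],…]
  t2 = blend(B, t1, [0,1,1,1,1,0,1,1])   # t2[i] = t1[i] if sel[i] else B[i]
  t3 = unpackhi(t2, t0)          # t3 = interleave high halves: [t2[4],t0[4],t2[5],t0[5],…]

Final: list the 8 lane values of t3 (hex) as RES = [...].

RES = [0x6c, 0x0d, 0x82, 0x4a, 0xef, 0x6c, 0x75, 0xef]

→ t0 |2b|f3|90|16|0d|4a|6c|ef|
→ t1 |0d|09|4a|82|6c|f7|ef|75|
→ t2 |f3|09|4a|82|6c|82|ef|75|
→ t3 |6c|0d|82|4a|ef|6c|75|ef|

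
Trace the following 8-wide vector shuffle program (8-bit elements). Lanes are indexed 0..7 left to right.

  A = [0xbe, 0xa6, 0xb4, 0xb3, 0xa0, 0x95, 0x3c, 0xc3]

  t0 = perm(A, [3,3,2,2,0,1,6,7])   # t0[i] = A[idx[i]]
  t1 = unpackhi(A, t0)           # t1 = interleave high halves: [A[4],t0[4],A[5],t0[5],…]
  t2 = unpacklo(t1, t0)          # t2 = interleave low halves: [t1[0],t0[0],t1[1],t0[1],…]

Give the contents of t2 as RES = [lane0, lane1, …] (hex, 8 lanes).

RES = [ 0xa0  0xb3  0xbe  0xb3  0x95  0xb4  0xa6  0xb4 ]

  t0: b3 b3 b4 b4 be a6 3c c3
  t1: a0 be 95 a6 3c 3c c3 c3
  t2: a0 b3 be b3 95 b4 a6 b4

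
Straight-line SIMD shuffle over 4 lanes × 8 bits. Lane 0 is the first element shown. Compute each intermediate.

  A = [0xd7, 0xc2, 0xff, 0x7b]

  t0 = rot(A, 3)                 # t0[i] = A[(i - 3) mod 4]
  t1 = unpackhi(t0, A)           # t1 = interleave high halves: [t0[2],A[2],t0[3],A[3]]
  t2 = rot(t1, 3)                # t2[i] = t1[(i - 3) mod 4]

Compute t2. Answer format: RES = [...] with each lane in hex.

→ t0 |c2|ff|7b|d7|
→ t1 |7b|ff|d7|7b|
→ t2 |ff|d7|7b|7b|

RES = [0xff, 0xd7, 0x7b, 0x7b]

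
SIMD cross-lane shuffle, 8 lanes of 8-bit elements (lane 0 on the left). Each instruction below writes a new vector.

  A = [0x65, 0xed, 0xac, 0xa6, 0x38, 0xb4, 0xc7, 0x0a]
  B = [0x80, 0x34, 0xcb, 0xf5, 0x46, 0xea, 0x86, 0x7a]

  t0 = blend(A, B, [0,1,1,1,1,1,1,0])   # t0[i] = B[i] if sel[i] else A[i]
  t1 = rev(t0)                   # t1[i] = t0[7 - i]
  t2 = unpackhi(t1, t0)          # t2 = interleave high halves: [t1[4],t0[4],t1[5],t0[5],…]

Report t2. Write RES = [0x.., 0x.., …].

RES = [0xf5, 0x46, 0xcb, 0xea, 0x34, 0x86, 0x65, 0x0a]

  t0: 65 34 cb f5 46 ea 86 0a
  t1: 0a 86 ea 46 f5 cb 34 65
  t2: f5 46 cb ea 34 86 65 0a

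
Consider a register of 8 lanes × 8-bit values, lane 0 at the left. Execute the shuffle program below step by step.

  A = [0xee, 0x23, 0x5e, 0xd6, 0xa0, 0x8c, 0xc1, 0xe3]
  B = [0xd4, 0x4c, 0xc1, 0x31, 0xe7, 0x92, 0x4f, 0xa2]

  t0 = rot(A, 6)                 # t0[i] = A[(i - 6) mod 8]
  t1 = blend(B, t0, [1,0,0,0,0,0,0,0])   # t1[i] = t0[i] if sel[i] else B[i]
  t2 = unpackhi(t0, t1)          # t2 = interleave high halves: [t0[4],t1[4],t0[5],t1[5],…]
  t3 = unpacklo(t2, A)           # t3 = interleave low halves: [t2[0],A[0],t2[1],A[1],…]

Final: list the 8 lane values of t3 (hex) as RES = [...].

RES = [ 0xc1  0xee  0xe7  0x23  0xe3  0x5e  0x92  0xd6 ]

→ t0 |5e|d6|a0|8c|c1|e3|ee|23|
→ t1 |5e|4c|c1|31|e7|92|4f|a2|
→ t2 |c1|e7|e3|92|ee|4f|23|a2|
→ t3 |c1|ee|e7|23|e3|5e|92|d6|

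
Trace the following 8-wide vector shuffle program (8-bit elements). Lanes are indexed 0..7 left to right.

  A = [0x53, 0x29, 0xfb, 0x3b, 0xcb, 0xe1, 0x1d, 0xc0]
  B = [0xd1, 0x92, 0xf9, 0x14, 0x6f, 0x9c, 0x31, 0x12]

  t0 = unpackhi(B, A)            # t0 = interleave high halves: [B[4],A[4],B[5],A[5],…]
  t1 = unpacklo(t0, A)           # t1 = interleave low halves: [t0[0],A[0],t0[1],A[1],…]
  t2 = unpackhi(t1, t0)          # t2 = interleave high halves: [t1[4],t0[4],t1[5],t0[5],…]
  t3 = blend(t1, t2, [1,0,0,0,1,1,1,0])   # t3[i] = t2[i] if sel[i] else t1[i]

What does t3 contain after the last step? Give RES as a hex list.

  t0: 6f cb 9c e1 31 1d 12 c0
  t1: 6f 53 cb 29 9c fb e1 3b
  t2: 9c 31 fb 1d e1 12 3b c0
  t3: 9c 53 cb 29 e1 12 3b 3b

RES = [0x9c, 0x53, 0xcb, 0x29, 0xe1, 0x12, 0x3b, 0x3b]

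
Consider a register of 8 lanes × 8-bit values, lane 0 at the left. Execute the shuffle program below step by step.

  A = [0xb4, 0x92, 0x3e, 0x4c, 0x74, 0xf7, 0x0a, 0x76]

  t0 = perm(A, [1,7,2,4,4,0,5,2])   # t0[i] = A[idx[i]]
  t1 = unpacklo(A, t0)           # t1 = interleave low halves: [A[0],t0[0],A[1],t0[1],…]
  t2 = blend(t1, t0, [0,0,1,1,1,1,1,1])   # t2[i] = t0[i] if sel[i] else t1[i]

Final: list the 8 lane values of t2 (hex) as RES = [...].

  t0: 92 76 3e 74 74 b4 f7 3e
  t1: b4 92 92 76 3e 3e 4c 74
  t2: b4 92 3e 74 74 b4 f7 3e

RES = [ 0xb4  0x92  0x3e  0x74  0x74  0xb4  0xf7  0x3e ]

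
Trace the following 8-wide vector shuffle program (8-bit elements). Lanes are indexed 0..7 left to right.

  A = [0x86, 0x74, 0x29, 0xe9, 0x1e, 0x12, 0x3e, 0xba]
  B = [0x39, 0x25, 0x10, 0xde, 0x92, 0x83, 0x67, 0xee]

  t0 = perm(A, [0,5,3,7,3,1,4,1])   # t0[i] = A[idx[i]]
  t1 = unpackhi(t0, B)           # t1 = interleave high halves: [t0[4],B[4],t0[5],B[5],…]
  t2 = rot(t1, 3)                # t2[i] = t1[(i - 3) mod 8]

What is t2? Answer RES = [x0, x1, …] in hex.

RES = [ 0x67  0x74  0xee  0xe9  0x92  0x74  0x83  0x1e ]

  t0: 86 12 e9 ba e9 74 1e 74
  t1: e9 92 74 83 1e 67 74 ee
  t2: 67 74 ee e9 92 74 83 1e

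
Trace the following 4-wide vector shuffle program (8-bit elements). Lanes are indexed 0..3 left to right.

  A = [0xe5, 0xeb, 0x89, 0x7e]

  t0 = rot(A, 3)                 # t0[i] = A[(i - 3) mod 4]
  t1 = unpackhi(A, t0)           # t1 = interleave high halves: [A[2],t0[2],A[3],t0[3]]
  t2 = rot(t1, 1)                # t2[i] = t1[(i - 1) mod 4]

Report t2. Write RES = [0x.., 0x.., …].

RES = [0xe5, 0x89, 0x7e, 0x7e]

→ t0 |eb|89|7e|e5|
→ t1 |89|7e|7e|e5|
→ t2 |e5|89|7e|7e|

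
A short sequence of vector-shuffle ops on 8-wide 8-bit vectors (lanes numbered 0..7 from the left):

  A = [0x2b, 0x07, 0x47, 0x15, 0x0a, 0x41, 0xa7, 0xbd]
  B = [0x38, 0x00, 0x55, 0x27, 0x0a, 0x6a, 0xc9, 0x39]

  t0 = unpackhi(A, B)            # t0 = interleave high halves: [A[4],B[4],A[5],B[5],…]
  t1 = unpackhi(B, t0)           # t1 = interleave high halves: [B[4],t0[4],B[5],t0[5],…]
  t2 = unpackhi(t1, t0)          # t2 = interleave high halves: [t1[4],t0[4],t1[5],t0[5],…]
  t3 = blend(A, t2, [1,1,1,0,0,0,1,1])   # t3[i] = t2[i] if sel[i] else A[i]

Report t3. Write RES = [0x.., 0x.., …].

RES = [ 0xc9  0xa7  0xbd  0x15  0x0a  0x41  0x39  0x39 ]

  t0: 0a 0a 41 6a a7 c9 bd 39
  t1: 0a a7 6a c9 c9 bd 39 39
  t2: c9 a7 bd c9 39 bd 39 39
  t3: c9 a7 bd 15 0a 41 39 39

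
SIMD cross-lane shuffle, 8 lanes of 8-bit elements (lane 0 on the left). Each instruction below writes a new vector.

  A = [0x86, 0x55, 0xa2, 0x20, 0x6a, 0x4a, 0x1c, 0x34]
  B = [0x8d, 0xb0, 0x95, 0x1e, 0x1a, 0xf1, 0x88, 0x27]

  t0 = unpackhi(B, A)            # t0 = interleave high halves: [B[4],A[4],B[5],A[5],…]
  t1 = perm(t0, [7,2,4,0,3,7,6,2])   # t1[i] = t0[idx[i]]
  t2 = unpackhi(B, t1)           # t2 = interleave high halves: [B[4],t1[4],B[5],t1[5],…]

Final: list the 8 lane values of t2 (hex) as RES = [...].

RES = [ 0x1a  0x4a  0xf1  0x34  0x88  0x27  0x27  0xf1 ]

  t0: 1a 6a f1 4a 88 1c 27 34
  t1: 34 f1 88 1a 4a 34 27 f1
  t2: 1a 4a f1 34 88 27 27 f1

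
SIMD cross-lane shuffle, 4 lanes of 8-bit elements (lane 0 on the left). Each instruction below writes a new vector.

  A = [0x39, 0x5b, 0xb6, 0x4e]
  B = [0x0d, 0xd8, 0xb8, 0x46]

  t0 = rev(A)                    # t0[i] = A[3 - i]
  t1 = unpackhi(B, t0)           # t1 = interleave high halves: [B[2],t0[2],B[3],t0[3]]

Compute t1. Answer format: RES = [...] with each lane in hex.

RES = [0xb8, 0x5b, 0x46, 0x39]

→ t0 |4e|b6|5b|39|
→ t1 |b8|5b|46|39|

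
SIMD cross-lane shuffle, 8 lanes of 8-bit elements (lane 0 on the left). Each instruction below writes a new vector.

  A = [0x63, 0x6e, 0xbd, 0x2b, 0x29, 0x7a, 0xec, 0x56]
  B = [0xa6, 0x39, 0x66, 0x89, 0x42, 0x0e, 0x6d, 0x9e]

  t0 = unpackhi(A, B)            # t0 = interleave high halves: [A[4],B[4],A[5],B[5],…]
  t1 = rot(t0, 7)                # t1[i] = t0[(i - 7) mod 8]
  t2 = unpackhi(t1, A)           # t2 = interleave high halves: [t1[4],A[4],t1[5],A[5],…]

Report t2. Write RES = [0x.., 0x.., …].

RES = [ 0x6d  0x29  0x56  0x7a  0x9e  0xec  0x29  0x56 ]

→ t0 |29|42|7a|0e|ec|6d|56|9e|
→ t1 |42|7a|0e|ec|6d|56|9e|29|
→ t2 |6d|29|56|7a|9e|ec|29|56|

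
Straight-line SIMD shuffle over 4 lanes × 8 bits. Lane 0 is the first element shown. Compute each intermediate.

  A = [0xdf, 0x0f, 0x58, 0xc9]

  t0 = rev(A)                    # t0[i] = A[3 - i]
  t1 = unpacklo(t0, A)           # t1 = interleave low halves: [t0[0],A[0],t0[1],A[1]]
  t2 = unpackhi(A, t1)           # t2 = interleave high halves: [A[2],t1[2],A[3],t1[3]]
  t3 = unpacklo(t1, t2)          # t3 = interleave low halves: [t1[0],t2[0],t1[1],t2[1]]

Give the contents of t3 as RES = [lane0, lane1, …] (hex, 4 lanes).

RES = [0xc9, 0x58, 0xdf, 0x58]

→ t0 |c9|58|0f|df|
→ t1 |c9|df|58|0f|
→ t2 |58|58|c9|0f|
→ t3 |c9|58|df|58|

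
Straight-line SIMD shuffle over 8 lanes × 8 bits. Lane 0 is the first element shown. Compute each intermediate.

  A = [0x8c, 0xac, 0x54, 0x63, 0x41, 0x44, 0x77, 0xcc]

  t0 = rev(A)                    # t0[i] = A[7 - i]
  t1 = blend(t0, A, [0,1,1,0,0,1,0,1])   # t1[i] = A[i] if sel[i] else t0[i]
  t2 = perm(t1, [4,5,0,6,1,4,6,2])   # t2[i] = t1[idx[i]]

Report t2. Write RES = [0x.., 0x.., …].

t0 = [0xcc, 0x77, 0x44, 0x41, 0x63, 0x54, 0xac, 0x8c]
t1 = [0xcc, 0xac, 0x54, 0x41, 0x63, 0x44, 0xac, 0xcc]
t2 = [0x63, 0x44, 0xcc, 0xac, 0xac, 0x63, 0xac, 0x54]

RES = [0x63, 0x44, 0xcc, 0xac, 0xac, 0x63, 0xac, 0x54]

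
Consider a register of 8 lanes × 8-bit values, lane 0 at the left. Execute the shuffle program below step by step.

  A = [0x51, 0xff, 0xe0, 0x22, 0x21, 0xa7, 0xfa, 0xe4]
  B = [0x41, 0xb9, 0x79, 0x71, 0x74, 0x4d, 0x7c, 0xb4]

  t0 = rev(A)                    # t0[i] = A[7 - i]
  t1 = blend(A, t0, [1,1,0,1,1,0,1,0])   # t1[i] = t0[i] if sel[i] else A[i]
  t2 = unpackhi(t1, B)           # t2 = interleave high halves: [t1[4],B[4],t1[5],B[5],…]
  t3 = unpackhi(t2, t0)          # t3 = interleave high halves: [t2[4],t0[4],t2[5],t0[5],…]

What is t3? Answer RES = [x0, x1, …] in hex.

RES = [ 0xff  0x22  0x7c  0xe0  0xe4  0xff  0xb4  0x51 ]

→ t0 |e4|fa|a7|21|22|e0|ff|51|
→ t1 |e4|fa|e0|21|22|a7|ff|e4|
→ t2 |22|74|a7|4d|ff|7c|e4|b4|
→ t3 |ff|22|7c|e0|e4|ff|b4|51|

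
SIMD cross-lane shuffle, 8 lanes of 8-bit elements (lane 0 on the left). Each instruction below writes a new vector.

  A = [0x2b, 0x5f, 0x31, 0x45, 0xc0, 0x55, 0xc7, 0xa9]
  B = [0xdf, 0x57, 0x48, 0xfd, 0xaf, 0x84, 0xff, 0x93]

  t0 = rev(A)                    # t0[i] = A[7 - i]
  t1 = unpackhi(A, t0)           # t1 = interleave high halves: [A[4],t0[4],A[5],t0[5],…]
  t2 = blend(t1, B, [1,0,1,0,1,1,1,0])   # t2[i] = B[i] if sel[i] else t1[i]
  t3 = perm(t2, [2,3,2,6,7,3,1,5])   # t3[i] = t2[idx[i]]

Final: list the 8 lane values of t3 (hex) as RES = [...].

RES = [ 0x48  0x31  0x48  0xff  0x2b  0x31  0x45  0x84 ]

t0 = [0xa9, 0xc7, 0x55, 0xc0, 0x45, 0x31, 0x5f, 0x2b]
t1 = [0xc0, 0x45, 0x55, 0x31, 0xc7, 0x5f, 0xa9, 0x2b]
t2 = [0xdf, 0x45, 0x48, 0x31, 0xaf, 0x84, 0xff, 0x2b]
t3 = [0x48, 0x31, 0x48, 0xff, 0x2b, 0x31, 0x45, 0x84]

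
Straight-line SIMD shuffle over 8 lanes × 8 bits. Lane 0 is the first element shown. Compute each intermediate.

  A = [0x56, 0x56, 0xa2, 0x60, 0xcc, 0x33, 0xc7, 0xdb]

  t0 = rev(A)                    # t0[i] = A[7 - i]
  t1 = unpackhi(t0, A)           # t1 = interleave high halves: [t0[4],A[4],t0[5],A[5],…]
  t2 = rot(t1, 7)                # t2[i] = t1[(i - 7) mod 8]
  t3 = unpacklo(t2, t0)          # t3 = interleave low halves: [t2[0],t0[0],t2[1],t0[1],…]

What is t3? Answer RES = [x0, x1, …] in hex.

RES = [0xcc, 0xdb, 0xa2, 0xc7, 0x33, 0x33, 0x56, 0xcc]

t0 = [0xdb, 0xc7, 0x33, 0xcc, 0x60, 0xa2, 0x56, 0x56]
t1 = [0x60, 0xcc, 0xa2, 0x33, 0x56, 0xc7, 0x56, 0xdb]
t2 = [0xcc, 0xa2, 0x33, 0x56, 0xc7, 0x56, 0xdb, 0x60]
t3 = [0xcc, 0xdb, 0xa2, 0xc7, 0x33, 0x33, 0x56, 0xcc]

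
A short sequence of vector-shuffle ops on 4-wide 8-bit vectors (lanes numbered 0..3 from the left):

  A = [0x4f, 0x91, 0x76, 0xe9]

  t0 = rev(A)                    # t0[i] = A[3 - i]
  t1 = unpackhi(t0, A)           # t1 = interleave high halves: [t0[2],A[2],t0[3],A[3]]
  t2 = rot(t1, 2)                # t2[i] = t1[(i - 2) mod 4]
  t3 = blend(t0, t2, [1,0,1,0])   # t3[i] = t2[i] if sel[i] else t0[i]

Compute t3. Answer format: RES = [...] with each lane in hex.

t0 = [0xe9, 0x76, 0x91, 0x4f]
t1 = [0x91, 0x76, 0x4f, 0xe9]
t2 = [0x4f, 0xe9, 0x91, 0x76]
t3 = [0x4f, 0x76, 0x91, 0x4f]

RES = [ 0x4f  0x76  0x91  0x4f ]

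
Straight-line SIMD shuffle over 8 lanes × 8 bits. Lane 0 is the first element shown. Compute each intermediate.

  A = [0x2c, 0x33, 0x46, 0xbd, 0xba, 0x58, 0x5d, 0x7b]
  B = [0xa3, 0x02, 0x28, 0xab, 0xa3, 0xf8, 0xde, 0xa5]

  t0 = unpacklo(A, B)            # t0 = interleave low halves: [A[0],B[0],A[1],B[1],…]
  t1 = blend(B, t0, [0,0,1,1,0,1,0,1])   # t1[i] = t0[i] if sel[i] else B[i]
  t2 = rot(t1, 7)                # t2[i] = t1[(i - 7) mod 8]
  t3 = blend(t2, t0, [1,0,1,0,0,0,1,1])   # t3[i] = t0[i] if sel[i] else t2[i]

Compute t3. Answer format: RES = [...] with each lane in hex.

RES = [0x2c, 0x33, 0x33, 0xa3, 0x28, 0xde, 0xbd, 0xab]

t0 = [0x2c, 0xa3, 0x33, 0x02, 0x46, 0x28, 0xbd, 0xab]
t1 = [0xa3, 0x02, 0x33, 0x02, 0xa3, 0x28, 0xde, 0xab]
t2 = [0x02, 0x33, 0x02, 0xa3, 0x28, 0xde, 0xab, 0xa3]
t3 = [0x2c, 0x33, 0x33, 0xa3, 0x28, 0xde, 0xbd, 0xab]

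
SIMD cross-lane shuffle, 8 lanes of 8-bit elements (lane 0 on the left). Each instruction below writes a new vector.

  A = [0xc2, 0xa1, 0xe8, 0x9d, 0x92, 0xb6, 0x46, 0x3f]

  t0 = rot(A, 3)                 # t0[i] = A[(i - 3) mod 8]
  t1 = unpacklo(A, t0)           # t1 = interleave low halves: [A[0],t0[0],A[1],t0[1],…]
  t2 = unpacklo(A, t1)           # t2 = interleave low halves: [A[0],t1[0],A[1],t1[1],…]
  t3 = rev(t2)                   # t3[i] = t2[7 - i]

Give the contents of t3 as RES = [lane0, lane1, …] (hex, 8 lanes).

RES = [0x46, 0x9d, 0xa1, 0xe8, 0xb6, 0xa1, 0xc2, 0xc2]

t0 = [0xb6, 0x46, 0x3f, 0xc2, 0xa1, 0xe8, 0x9d, 0x92]
t1 = [0xc2, 0xb6, 0xa1, 0x46, 0xe8, 0x3f, 0x9d, 0xc2]
t2 = [0xc2, 0xc2, 0xa1, 0xb6, 0xe8, 0xa1, 0x9d, 0x46]
t3 = [0x46, 0x9d, 0xa1, 0xe8, 0xb6, 0xa1, 0xc2, 0xc2]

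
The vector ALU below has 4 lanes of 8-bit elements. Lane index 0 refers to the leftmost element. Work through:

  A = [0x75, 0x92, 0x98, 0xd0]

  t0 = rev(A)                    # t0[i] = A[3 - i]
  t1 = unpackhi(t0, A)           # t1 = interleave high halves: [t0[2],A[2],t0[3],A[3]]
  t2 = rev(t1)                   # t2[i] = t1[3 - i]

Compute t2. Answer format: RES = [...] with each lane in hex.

RES = [ 0xd0  0x75  0x98  0x92 ]

t0 = [0xd0, 0x98, 0x92, 0x75]
t1 = [0x92, 0x98, 0x75, 0xd0]
t2 = [0xd0, 0x75, 0x98, 0x92]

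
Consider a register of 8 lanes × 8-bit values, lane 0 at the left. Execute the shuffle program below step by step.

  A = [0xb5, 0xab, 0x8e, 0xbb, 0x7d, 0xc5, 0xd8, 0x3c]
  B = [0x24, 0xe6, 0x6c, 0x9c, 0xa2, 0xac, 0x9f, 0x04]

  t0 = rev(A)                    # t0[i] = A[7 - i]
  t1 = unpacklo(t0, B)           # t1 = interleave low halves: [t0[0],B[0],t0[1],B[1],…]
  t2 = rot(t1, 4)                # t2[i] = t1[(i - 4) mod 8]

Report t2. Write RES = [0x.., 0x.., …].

  t0: 3c d8 c5 7d bb 8e ab b5
  t1: 3c 24 d8 e6 c5 6c 7d 9c
  t2: c5 6c 7d 9c 3c 24 d8 e6

RES = [ 0xc5  0x6c  0x7d  0x9c  0x3c  0x24  0xd8  0xe6 ]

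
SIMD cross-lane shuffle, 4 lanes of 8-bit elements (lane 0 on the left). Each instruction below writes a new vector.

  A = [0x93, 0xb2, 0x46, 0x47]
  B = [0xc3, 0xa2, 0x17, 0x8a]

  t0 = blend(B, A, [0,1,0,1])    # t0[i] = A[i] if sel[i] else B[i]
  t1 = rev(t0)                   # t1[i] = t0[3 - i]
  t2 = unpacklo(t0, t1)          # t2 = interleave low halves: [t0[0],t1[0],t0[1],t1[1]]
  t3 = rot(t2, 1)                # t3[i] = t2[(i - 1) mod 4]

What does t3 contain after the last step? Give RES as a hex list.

RES = [ 0x17  0xc3  0x47  0xb2 ]

→ t0 |c3|b2|17|47|
→ t1 |47|17|b2|c3|
→ t2 |c3|47|b2|17|
→ t3 |17|c3|47|b2|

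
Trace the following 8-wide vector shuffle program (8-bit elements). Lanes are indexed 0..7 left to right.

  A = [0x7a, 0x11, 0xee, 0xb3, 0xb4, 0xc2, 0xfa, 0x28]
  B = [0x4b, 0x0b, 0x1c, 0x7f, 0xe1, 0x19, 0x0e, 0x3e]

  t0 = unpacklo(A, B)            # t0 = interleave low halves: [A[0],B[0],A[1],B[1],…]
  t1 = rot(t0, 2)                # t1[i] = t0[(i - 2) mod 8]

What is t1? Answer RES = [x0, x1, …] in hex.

t0 = [0x7a, 0x4b, 0x11, 0x0b, 0xee, 0x1c, 0xb3, 0x7f]
t1 = [0xb3, 0x7f, 0x7a, 0x4b, 0x11, 0x0b, 0xee, 0x1c]

RES = [ 0xb3  0x7f  0x7a  0x4b  0x11  0x0b  0xee  0x1c ]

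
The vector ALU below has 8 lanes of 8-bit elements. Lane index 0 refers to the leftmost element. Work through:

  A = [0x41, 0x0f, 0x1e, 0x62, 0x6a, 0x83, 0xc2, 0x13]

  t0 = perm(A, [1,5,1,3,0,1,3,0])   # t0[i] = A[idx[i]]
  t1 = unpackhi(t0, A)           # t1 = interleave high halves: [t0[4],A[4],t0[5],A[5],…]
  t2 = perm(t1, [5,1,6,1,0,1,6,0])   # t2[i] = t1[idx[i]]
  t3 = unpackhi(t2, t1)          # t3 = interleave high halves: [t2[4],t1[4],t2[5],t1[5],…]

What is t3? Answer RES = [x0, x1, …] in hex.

t0 = [0x0f, 0x83, 0x0f, 0x62, 0x41, 0x0f, 0x62, 0x41]
t1 = [0x41, 0x6a, 0x0f, 0x83, 0x62, 0xc2, 0x41, 0x13]
t2 = [0xc2, 0x6a, 0x41, 0x6a, 0x41, 0x6a, 0x41, 0x41]
t3 = [0x41, 0x62, 0x6a, 0xc2, 0x41, 0x41, 0x41, 0x13]

RES = [ 0x41  0x62  0x6a  0xc2  0x41  0x41  0x41  0x13 ]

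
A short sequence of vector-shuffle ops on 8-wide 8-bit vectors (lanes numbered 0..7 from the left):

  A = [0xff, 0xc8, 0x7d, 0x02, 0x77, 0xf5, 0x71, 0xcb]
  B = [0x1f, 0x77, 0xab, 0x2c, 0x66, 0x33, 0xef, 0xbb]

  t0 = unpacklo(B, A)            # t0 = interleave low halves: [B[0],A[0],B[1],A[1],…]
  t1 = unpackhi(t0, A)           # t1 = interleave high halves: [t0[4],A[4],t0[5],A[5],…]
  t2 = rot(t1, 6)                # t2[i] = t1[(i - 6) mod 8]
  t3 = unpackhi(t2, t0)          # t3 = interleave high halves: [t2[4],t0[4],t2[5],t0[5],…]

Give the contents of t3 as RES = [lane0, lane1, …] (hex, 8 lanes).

RES = [0x02, 0xab, 0xcb, 0x7d, 0xab, 0x2c, 0x77, 0x02]

→ t0 |1f|ff|77|c8|ab|7d|2c|02|
→ t1 |ab|77|7d|f5|2c|71|02|cb|
→ t2 |7d|f5|2c|71|02|cb|ab|77|
→ t3 |02|ab|cb|7d|ab|2c|77|02|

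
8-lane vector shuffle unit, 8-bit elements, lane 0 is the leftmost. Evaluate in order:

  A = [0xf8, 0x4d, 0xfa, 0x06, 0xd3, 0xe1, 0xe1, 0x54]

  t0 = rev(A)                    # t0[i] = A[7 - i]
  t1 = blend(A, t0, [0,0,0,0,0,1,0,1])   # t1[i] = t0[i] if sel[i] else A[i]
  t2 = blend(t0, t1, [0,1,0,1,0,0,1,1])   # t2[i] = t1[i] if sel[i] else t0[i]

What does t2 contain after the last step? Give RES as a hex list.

RES = [0x54, 0x4d, 0xe1, 0x06, 0x06, 0xfa, 0xe1, 0xf8]

  t0: 54 e1 e1 d3 06 fa 4d f8
  t1: f8 4d fa 06 d3 fa e1 f8
  t2: 54 4d e1 06 06 fa e1 f8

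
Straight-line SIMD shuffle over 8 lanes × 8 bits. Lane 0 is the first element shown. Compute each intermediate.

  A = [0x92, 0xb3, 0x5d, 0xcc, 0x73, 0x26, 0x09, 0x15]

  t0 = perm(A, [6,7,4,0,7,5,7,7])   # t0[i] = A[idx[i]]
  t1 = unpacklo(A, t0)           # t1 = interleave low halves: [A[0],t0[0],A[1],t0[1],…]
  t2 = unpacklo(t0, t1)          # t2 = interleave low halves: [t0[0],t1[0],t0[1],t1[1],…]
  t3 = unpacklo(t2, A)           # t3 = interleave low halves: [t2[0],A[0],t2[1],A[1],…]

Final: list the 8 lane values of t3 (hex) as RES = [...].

→ t0 |09|15|73|92|15|26|15|15|
→ t1 |92|09|b3|15|5d|73|cc|92|
→ t2 |09|92|15|09|73|b3|92|15|
→ t3 |09|92|92|b3|15|5d|09|cc|

RES = [ 0x09  0x92  0x92  0xb3  0x15  0x5d  0x09  0xcc ]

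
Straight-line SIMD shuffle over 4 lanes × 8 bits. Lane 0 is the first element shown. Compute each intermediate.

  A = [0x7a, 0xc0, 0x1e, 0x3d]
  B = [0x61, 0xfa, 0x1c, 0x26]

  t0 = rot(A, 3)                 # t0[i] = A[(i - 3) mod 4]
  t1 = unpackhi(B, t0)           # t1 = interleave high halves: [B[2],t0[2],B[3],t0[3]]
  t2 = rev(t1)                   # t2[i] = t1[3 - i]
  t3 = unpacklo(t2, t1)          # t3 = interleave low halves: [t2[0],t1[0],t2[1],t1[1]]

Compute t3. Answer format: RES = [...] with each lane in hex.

t0 = [0xc0, 0x1e, 0x3d, 0x7a]
t1 = [0x1c, 0x3d, 0x26, 0x7a]
t2 = [0x7a, 0x26, 0x3d, 0x1c]
t3 = [0x7a, 0x1c, 0x26, 0x3d]

RES = [ 0x7a  0x1c  0x26  0x3d ]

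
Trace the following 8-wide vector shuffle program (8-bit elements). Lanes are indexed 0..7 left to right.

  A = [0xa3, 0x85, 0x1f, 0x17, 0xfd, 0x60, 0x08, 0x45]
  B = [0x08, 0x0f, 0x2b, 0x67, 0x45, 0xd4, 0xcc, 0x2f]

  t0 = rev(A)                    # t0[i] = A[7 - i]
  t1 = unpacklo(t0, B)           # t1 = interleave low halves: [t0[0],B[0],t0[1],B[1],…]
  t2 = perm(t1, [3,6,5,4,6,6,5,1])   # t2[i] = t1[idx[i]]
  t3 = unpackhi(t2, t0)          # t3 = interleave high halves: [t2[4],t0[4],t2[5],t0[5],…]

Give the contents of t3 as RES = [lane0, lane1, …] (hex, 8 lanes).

RES = [0xfd, 0x17, 0xfd, 0x1f, 0x2b, 0x85, 0x08, 0xa3]

  t0: 45 08 60 fd 17 1f 85 a3
  t1: 45 08 08 0f 60 2b fd 67
  t2: 0f fd 2b 60 fd fd 2b 08
  t3: fd 17 fd 1f 2b 85 08 a3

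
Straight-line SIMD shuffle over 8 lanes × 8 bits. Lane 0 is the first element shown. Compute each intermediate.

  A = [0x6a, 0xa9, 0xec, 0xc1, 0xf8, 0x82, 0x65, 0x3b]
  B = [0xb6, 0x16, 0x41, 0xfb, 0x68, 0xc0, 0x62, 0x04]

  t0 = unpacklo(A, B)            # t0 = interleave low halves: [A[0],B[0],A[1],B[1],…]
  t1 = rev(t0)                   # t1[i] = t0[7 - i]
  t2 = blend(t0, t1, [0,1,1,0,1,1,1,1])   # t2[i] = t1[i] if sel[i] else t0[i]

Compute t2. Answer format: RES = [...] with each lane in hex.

RES = [ 0x6a  0xc1  0x41  0x16  0x16  0xa9  0xb6  0x6a ]

  t0: 6a b6 a9 16 ec 41 c1 fb
  t1: fb c1 41 ec 16 a9 b6 6a
  t2: 6a c1 41 16 16 a9 b6 6a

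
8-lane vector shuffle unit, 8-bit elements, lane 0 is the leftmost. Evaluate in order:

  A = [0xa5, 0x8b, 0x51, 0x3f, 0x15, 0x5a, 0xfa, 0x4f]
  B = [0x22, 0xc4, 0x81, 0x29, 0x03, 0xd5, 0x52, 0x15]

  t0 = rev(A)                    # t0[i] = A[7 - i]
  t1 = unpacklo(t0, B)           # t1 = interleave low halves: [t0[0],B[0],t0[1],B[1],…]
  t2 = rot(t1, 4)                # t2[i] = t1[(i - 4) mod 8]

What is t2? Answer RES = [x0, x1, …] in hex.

RES = [ 0x5a  0x81  0x15  0x29  0x4f  0x22  0xfa  0xc4 ]

  t0: 4f fa 5a 15 3f 51 8b a5
  t1: 4f 22 fa c4 5a 81 15 29
  t2: 5a 81 15 29 4f 22 fa c4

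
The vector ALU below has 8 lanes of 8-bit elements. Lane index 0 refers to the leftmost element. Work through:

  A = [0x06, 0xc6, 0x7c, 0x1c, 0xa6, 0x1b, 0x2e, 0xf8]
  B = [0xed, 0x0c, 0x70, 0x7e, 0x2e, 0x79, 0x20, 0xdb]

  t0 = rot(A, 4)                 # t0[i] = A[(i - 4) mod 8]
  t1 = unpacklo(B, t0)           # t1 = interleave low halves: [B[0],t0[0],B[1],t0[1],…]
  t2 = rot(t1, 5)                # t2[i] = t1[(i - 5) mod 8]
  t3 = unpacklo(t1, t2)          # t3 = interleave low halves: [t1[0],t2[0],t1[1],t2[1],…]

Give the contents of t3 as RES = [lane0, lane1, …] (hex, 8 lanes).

RES = [ 0xed  0x1b  0xa6  0x70  0x0c  0x2e  0x1b  0x7e ]

t0 = [0xa6, 0x1b, 0x2e, 0xf8, 0x06, 0xc6, 0x7c, 0x1c]
t1 = [0xed, 0xa6, 0x0c, 0x1b, 0x70, 0x2e, 0x7e, 0xf8]
t2 = [0x1b, 0x70, 0x2e, 0x7e, 0xf8, 0xed, 0xa6, 0x0c]
t3 = [0xed, 0x1b, 0xa6, 0x70, 0x0c, 0x2e, 0x1b, 0x7e]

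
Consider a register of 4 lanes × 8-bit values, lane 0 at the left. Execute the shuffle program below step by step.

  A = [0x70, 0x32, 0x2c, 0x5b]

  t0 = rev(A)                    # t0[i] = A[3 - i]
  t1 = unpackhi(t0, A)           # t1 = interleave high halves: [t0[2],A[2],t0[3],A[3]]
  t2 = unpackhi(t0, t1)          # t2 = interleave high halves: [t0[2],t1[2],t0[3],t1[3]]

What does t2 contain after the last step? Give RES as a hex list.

→ t0 |5b|2c|32|70|
→ t1 |32|2c|70|5b|
→ t2 |32|70|70|5b|

RES = [ 0x32  0x70  0x70  0x5b ]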